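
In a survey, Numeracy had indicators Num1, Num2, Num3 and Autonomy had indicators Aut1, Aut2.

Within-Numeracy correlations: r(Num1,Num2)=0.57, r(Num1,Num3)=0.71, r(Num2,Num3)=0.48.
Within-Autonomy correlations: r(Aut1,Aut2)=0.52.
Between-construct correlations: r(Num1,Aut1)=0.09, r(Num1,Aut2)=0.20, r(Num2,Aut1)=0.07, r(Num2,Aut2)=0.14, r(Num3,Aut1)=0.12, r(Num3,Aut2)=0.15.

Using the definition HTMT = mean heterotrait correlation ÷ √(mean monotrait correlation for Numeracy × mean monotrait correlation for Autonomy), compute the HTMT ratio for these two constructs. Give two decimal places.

0.23

Mean heterotrait r = 0.77/6 = 0.1283.
Mean within-Num = 1.76/3 = 0.5867; mean within-Aut = 0.52/1 = 0.5200.
Geometric mean = √(0.5867 × 0.5200) = 0.5523.
HTMT = 0.1283 / 0.5523 = 0.23.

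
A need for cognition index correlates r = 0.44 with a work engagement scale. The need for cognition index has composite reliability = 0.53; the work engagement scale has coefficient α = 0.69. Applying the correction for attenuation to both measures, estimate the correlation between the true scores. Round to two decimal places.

r_true = r_obs / √(r_xx · r_yy) = 0.44 / √(0.53 × 0.69) = 0.44 / √0.3657 = 0.44 / 0.6047 ≈ 0.73.

0.73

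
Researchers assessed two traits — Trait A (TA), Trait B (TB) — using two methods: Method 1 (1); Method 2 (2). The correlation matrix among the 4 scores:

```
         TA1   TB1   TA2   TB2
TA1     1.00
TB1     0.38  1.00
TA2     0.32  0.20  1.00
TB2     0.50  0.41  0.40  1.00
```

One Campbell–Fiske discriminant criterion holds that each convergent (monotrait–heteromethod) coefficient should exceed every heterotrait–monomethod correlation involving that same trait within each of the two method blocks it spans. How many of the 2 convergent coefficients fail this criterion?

1

Convergent coefficients and their comparison sets:
TA (methods 1·2): 0.32 vs {0.38, 0.40} → fail.
TB (methods 1·2): 0.41 vs {0.38, 0.40} → pass.
1 of 2 fail.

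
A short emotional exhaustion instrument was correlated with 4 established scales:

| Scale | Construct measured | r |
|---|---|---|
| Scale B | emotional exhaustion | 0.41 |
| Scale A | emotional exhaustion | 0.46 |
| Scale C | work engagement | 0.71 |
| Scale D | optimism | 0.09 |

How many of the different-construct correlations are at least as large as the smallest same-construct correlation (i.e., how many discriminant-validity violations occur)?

Convergent (same construct = emotional exhaustion): Scale B, Scale A.
Smallest convergent = 0.41. Discriminant values: 0.71, 0.09; count ≥ 0.41 → 1.

1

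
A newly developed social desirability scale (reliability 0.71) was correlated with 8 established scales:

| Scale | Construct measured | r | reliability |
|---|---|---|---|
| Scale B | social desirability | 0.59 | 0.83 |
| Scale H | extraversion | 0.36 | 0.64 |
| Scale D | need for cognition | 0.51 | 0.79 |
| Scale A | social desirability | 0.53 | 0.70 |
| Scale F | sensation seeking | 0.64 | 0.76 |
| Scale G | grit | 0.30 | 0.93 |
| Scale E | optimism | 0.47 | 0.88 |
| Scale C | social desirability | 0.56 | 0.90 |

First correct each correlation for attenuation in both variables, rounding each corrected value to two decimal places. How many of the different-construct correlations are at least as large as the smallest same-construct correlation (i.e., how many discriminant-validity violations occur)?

Disattenuated r (r / √(r_scale · r_new)):
  Scale B (conv): 0.59 / √(0.83·0.71) = 0.77
  Scale H (disc): 0.36 / √(0.64·0.71) = 0.53
  Scale D (disc): 0.51 / √(0.79·0.71) = 0.68
  Scale A (conv): 0.53 / √(0.70·0.71) = 0.75
  Scale F (disc): 0.64 / √(0.76·0.71) = 0.87
  Scale G (disc): 0.30 / √(0.93·0.71) = 0.37
  Scale E (disc): 0.47 / √(0.88·0.71) = 0.59
  Scale C (conv): 0.56 / √(0.90·0.71) = 0.70
Smallest convergent = 0.70. Discriminant values: 0.53, 0.68, 0.87, 0.37, 0.59; count ≥ 0.70 → 1.

1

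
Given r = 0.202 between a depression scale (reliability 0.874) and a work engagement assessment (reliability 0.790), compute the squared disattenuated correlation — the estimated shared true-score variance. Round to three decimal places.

0.059

Disattenuated r = 0.202 / √(0.874 × 0.790) = 0.202 / 0.8309 = 0.2431.
Shared true-score variance = 0.2431² = 0.0591 ≈ 0.059.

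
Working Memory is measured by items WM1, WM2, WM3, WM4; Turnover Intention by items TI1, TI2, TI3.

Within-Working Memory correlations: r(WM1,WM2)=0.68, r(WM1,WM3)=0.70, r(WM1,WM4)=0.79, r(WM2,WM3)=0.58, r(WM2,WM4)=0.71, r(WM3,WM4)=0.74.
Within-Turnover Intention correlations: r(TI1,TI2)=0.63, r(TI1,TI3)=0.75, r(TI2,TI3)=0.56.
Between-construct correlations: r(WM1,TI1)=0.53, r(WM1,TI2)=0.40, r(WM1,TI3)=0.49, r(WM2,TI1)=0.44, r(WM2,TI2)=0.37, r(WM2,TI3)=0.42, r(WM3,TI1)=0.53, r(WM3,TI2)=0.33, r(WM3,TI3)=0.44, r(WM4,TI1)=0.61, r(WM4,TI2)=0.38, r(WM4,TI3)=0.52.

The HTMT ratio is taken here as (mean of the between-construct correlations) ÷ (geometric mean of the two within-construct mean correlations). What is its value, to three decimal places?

0.676

Mean heterotrait r = 5.46/12 = 0.4550.
Mean within-WM = 4.20/6 = 0.7000; mean within-TI = 1.94/3 = 0.6467.
Geometric mean = √(0.7000 × 0.6467) = 0.6728.
HTMT = 0.4550 / 0.6728 = 0.676.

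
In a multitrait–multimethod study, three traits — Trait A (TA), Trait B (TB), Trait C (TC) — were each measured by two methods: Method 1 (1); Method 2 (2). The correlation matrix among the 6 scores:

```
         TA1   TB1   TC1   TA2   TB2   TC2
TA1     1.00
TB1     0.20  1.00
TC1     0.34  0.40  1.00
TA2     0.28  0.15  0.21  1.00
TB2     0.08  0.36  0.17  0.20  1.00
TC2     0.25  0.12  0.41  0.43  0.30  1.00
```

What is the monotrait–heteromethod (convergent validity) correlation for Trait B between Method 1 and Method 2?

Same trait (TB), different methods: r(TB1, TB2) = 0.36.

0.36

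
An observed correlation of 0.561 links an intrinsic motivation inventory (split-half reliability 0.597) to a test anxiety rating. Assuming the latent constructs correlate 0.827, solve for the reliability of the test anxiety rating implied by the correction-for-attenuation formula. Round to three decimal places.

r_true = r_obs / √(r_xx · r_yy) ⇒ 0.827 = 0.561 / √(0.597 · r_yy).
√(0.597 · r_yy) = 0.561 / 0.827 = 0.6784; 0.597 · r_yy = 0.4602; r_yy = 0.4602 / 0.597 ≈ 0.771.

0.771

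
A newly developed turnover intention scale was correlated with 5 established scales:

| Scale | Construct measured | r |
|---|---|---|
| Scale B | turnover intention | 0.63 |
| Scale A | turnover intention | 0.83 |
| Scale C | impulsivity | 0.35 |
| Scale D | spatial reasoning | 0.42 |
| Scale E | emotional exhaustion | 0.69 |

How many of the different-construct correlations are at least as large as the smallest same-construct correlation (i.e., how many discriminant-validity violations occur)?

Convergent (same construct = turnover intention): Scale B, Scale A.
Smallest convergent = 0.63. Discriminant values: 0.35, 0.42, 0.69; count ≥ 0.63 → 1.

1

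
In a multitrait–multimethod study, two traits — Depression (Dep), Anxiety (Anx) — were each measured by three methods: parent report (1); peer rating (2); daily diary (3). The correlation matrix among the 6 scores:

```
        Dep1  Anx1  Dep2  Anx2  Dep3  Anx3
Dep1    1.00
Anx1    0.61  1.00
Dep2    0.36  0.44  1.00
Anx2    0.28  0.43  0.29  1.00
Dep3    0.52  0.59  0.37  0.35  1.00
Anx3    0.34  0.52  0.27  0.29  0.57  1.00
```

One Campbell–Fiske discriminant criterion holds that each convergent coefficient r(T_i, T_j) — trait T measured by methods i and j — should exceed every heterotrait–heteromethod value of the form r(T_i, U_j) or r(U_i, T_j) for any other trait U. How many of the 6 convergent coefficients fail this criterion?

Convergent coefficients and their comparison sets:
Dep (methods 1·2): 0.36 vs {0.28, 0.44} → fail.
Dep (methods 1·3): 0.52 vs {0.34, 0.59} → fail.
Dep (methods 2·3): 0.37 vs {0.27, 0.35} → pass.
Anx (methods 1·2): 0.43 vs {0.44, 0.28} → fail.
Anx (methods 1·3): 0.52 vs {0.59, 0.34} → fail.
Anx (methods 2·3): 0.29 vs {0.35, 0.27} → fail.
5 of 6 fail.

5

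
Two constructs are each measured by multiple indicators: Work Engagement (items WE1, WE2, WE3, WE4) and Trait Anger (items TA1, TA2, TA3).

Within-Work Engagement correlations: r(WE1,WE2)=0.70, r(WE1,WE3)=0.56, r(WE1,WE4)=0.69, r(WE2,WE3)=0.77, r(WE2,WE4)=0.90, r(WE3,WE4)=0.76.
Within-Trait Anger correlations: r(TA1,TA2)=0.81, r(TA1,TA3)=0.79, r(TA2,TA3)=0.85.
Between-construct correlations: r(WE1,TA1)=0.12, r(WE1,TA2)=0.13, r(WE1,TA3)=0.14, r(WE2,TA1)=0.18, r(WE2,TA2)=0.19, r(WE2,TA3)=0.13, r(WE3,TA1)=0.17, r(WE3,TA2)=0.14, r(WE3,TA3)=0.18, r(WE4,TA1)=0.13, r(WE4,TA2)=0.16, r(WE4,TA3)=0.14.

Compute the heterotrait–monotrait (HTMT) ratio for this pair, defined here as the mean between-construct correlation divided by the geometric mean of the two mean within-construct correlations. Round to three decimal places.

Mean between = 1.81/12 = 0.1508.
Mean within-WE = 4.38/6 = 0.7300; mean within-TA = 2.45/3 = 0.8167.
Geometric mean = √(0.7300 × 0.8167) = 0.7721.
HTMT = 0.1508 / 0.7721 = 0.195.

0.195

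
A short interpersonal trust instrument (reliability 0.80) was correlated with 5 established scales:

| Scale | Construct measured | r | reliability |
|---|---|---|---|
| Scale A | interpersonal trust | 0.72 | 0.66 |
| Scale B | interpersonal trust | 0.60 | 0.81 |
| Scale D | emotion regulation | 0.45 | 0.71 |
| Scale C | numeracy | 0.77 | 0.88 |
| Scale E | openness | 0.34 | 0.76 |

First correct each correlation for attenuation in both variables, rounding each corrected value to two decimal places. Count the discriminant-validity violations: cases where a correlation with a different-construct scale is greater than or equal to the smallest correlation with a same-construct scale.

1

Disattenuated r (r / √(r_scale · r_new)):
  Scale A (conv): 0.72 / √(0.66·0.80) = 0.99
  Scale B (conv): 0.60 / √(0.81·0.80) = 0.75
  Scale D (disc): 0.45 / √(0.71·0.80) = 0.60
  Scale C (disc): 0.77 / √(0.88·0.80) = 0.92
  Scale E (disc): 0.34 / √(0.76·0.80) = 0.44
Smallest convergent = 0.75. Discriminant values: 0.60, 0.92, 0.44; count ≥ 0.75 → 1.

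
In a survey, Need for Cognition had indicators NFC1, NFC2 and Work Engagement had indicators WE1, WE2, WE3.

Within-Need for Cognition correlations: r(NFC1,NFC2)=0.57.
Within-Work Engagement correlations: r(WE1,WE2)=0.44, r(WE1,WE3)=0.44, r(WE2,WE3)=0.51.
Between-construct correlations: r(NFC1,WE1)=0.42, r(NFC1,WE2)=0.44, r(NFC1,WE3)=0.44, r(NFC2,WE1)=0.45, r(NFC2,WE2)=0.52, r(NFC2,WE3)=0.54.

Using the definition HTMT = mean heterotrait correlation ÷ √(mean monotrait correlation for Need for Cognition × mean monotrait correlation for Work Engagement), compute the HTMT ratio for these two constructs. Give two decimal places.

0.91

Mean heterotrait r = 2.81/6 = 0.4683.
Mean within-NFC = 0.57/1 = 0.5700; mean within-WE = 1.39/3 = 0.4633.
Geometric mean = √(0.5700 × 0.4633) = 0.5139.
HTMT = 0.4683 / 0.5139 = 0.91.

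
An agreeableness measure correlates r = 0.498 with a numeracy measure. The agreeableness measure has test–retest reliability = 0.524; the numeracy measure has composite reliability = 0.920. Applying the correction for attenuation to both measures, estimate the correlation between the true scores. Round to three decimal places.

0.717

r_true = r_obs / √(r_xx · r_yy) = 0.498 / √(0.524 × 0.920) = 0.498 / √0.482080 = 0.498 / 0.6943 ≈ 0.717.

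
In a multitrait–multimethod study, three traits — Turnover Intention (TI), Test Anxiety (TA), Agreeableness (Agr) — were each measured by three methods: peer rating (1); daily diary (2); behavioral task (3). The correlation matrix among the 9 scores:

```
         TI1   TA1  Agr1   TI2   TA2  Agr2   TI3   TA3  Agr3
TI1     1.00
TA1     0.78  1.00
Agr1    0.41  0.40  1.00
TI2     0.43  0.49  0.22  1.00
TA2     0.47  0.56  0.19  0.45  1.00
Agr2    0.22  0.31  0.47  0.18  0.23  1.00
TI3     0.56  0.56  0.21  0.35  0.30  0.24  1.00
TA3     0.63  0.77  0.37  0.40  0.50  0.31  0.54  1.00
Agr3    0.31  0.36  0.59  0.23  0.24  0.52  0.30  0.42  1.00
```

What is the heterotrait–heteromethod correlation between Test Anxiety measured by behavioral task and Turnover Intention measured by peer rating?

Different traits and methods: r(TA3, TI1) = 0.63.

0.63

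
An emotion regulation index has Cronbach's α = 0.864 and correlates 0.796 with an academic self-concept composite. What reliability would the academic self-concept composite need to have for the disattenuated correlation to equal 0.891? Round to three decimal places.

0.924

r_true = r_obs / √(r_xx · r_yy) ⇒ 0.891 = 0.796 / √(0.864 · r_yy).
√(0.864 · r_yy) = 0.796 / 0.891 = 0.8934; 0.864 · r_yy = 0.7982; r_yy = 0.7982 / 0.864 ≈ 0.924.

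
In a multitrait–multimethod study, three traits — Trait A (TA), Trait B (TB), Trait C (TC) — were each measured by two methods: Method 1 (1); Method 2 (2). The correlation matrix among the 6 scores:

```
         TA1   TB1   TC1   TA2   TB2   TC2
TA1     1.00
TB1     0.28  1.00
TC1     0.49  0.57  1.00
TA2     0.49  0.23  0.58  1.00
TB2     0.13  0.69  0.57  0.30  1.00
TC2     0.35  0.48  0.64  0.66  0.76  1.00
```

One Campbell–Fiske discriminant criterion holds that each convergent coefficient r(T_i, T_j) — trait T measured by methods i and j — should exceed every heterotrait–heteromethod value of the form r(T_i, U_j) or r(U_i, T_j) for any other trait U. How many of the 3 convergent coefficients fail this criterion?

1

Checking each validity diagonal entry against its comparison values:
TA (methods 1·2): 0.49 vs {0.13, 0.23, 0.35, 0.58} → fail.
TB (methods 1·2): 0.69 vs {0.23, 0.13, 0.48, 0.57} → pass.
TC (methods 1·2): 0.64 vs {0.58, 0.35, 0.57, 0.48} → pass.
1 of 3 fail.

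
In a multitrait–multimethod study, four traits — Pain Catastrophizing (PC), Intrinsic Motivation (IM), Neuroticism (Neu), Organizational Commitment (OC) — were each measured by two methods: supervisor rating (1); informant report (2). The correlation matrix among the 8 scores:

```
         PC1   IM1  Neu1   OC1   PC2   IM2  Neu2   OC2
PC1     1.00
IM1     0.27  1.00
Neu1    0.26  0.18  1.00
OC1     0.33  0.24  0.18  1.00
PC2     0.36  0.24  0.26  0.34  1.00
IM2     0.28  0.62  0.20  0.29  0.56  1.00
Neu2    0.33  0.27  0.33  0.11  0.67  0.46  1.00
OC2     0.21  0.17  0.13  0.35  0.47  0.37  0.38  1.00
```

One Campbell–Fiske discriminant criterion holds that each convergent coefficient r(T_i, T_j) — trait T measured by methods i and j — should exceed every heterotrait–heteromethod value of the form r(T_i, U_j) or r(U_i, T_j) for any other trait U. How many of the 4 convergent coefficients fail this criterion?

Checking each validity diagonal entry against its comparison values:
PC (methods 1·2): 0.36 vs {0.28, 0.24, 0.33, 0.26, 0.21, 0.34} → pass.
IM (methods 1·2): 0.62 vs {0.24, 0.28, 0.27, 0.20, 0.17, 0.29} → pass.
Neu (methods 1·2): 0.33 vs {0.26, 0.33, 0.20, 0.27, 0.13, 0.11} → fail.
OC (methods 1·2): 0.35 vs {0.34, 0.21, 0.29, 0.17, 0.11, 0.13} → pass.
1 of 4 fail.

1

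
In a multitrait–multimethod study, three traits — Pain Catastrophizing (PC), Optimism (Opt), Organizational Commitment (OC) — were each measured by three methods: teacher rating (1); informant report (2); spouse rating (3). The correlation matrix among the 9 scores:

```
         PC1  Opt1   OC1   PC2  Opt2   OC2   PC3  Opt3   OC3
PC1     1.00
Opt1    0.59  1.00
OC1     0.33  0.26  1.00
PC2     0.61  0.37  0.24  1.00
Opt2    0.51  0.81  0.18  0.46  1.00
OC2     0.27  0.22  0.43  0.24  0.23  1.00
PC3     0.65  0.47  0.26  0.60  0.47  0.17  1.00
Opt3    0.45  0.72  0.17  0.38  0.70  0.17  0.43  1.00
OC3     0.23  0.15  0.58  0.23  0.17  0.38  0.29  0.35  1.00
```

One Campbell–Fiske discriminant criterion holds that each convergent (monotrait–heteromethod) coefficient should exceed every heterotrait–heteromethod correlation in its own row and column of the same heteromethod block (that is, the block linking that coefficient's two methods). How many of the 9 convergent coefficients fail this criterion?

Each convergent coefficient versus the relevant comparison correlations:
PC (methods 1·2): 0.61 vs {0.51, 0.37, 0.27, 0.24} → pass.
PC (methods 1·3): 0.65 vs {0.45, 0.47, 0.23, 0.26} → pass.
PC (methods 2·3): 0.60 vs {0.38, 0.47, 0.23, 0.17} → pass.
Opt (methods 1·2): 0.81 vs {0.37, 0.51, 0.22, 0.18} → pass.
Opt (methods 1·3): 0.72 vs {0.47, 0.45, 0.15, 0.17} → pass.
Opt (methods 2·3): 0.70 vs {0.47, 0.38, 0.17, 0.17} → pass.
OC (methods 1·2): 0.43 vs {0.24, 0.27, 0.18, 0.22} → pass.
OC (methods 1·3): 0.58 vs {0.26, 0.23, 0.17, 0.15} → pass.
OC (methods 2·3): 0.38 vs {0.17, 0.23, 0.17, 0.17} → pass.
0 of 9 fail.

0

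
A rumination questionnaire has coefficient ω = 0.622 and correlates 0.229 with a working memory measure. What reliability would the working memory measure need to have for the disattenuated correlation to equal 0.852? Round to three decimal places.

0.116

r_true = r_obs / √(r_xx · r_yy) ⇒ 0.852 = 0.229 / √(0.622 · r_yy).
√(0.622 · r_yy) = 0.229 / 0.852 = 0.2688; 0.622 · r_yy = 0.0723; r_yy = 0.0723 / 0.622 ≈ 0.116.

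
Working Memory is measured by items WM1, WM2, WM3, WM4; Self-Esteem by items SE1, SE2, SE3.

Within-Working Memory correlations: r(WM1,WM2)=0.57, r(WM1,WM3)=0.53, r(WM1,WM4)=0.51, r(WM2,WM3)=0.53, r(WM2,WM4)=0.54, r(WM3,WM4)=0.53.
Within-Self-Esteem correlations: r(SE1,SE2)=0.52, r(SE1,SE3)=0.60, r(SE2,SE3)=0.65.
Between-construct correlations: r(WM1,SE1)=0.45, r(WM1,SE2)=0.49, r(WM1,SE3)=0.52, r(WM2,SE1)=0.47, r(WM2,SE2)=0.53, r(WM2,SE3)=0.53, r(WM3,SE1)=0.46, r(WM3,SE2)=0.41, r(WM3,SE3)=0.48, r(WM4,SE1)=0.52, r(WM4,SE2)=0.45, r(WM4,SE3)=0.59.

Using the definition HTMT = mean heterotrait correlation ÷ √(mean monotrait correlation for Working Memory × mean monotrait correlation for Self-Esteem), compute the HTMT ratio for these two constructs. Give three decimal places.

Mean between = 5.90/12 = 0.4917.
Mean within-WM = 3.21/6 = 0.5350; mean within-SE = 1.77/3 = 0.5900.
Geometric mean = √(0.5350 × 0.5900) = 0.5618.
HTMT = 0.4917 / 0.5618 = 0.875.

0.875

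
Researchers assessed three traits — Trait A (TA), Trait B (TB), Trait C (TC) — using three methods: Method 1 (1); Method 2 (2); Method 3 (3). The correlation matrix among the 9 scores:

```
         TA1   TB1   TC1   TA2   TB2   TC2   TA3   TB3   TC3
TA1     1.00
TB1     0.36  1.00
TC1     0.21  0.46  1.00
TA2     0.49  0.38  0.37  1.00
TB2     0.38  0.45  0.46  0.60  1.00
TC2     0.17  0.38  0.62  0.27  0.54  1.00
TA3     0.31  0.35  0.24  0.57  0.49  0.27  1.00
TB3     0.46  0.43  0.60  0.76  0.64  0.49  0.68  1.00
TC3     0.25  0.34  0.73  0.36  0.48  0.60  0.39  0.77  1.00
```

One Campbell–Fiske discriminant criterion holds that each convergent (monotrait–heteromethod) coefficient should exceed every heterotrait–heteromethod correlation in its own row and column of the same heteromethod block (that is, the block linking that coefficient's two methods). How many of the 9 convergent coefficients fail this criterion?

5

Convergent coefficients and their comparison sets:
TA (methods 1·2): 0.49 vs {0.38, 0.38, 0.17, 0.37} → pass.
TA (methods 1·3): 0.31 vs {0.46, 0.35, 0.25, 0.24} → fail.
TA (methods 2·3): 0.57 vs {0.76, 0.49, 0.36, 0.27} → fail.
TB (methods 1·2): 0.45 vs {0.38, 0.38, 0.38, 0.46} → fail.
TB (methods 1·3): 0.43 vs {0.35, 0.46, 0.34, 0.60} → fail.
TB (methods 2·3): 0.64 vs {0.49, 0.76, 0.48, 0.49} → fail.
TC (methods 1·2): 0.62 vs {0.37, 0.17, 0.46, 0.38} → pass.
TC (methods 1·3): 0.73 vs {0.24, 0.25, 0.60, 0.34} → pass.
TC (methods 2·3): 0.60 vs {0.27, 0.36, 0.49, 0.48} → pass.
5 of 9 fail.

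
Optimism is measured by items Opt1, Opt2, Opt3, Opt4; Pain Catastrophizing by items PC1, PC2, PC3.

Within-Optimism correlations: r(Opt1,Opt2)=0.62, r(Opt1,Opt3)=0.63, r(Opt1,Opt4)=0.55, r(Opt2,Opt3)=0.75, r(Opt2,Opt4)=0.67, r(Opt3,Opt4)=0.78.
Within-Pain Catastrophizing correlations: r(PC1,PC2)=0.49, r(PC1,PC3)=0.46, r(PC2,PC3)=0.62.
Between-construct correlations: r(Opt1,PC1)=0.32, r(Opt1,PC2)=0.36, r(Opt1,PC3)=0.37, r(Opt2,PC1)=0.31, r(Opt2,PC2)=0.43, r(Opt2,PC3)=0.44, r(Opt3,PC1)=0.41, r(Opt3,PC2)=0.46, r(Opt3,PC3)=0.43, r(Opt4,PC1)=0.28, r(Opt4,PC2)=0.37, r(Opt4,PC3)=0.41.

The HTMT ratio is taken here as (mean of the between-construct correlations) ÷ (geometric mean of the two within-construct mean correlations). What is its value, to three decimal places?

Between-construct mean = 4.59/12 = 0.3825.
Mean within-Opt = 4.00/6 = 0.6667; mean within-PC = 1.57/3 = 0.5233.
Geometric mean = √(0.6667 × 0.5233) = 0.5907.
HTMT = 0.3825 / 0.5907 = 0.648.

0.648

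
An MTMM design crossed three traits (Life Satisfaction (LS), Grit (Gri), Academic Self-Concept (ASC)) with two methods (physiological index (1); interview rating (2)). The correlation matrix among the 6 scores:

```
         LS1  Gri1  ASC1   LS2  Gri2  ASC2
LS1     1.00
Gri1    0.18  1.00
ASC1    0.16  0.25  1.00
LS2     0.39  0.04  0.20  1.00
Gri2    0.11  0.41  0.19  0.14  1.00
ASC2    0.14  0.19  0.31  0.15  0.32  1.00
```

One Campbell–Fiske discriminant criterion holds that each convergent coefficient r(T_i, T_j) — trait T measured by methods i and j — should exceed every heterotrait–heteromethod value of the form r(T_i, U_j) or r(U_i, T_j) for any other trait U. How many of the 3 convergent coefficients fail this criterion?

0

Each convergent coefficient versus the relevant comparison correlations:
LS (methods 1·2): 0.39 vs {0.11, 0.04, 0.14, 0.20} → pass.
Gri (methods 1·2): 0.41 vs {0.04, 0.11, 0.19, 0.19} → pass.
ASC (methods 1·2): 0.31 vs {0.20, 0.14, 0.19, 0.19} → pass.
0 of 3 fail.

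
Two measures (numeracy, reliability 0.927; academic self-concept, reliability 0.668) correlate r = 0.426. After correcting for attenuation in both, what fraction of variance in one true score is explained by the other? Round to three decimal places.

0.293

Disattenuated r = 0.426 / √(0.927 × 0.668) = 0.426 / 0.7869 = 0.5414.
Shared true-score variance = 0.5414² = 0.2931 ≈ 0.293.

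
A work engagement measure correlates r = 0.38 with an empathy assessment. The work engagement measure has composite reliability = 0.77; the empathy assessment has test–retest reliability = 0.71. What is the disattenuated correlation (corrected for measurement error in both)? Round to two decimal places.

r_true = r_obs / √(r_xx · r_yy) = 0.38 / √(0.77 × 0.71) = 0.38 / √0.5467 = 0.38 / 0.7394 ≈ 0.51.

0.51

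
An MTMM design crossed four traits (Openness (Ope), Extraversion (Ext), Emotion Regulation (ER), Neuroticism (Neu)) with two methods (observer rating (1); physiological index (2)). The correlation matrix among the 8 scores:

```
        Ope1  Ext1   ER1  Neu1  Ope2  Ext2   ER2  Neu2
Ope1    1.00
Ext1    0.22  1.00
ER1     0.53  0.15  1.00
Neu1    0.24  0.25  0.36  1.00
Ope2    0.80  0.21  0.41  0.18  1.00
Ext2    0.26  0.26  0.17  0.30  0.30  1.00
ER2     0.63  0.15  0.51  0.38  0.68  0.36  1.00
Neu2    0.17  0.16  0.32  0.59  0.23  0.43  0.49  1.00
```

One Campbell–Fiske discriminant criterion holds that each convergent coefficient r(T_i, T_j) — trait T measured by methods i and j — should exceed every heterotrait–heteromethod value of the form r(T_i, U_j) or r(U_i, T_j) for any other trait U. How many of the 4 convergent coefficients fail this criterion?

Each convergent coefficient versus the relevant comparison correlations:
Ope (methods 1·2): 0.80 vs {0.26, 0.21, 0.63, 0.41, 0.17, 0.18} → pass.
Ext (methods 1·2): 0.26 vs {0.21, 0.26, 0.15, 0.17, 0.16, 0.30} → fail.
ER (methods 1·2): 0.51 vs {0.41, 0.63, 0.17, 0.15, 0.32, 0.38} → fail.
Neu (methods 1·2): 0.59 vs {0.18, 0.17, 0.30, 0.16, 0.38, 0.32} → pass.
2 of 4 fail.

2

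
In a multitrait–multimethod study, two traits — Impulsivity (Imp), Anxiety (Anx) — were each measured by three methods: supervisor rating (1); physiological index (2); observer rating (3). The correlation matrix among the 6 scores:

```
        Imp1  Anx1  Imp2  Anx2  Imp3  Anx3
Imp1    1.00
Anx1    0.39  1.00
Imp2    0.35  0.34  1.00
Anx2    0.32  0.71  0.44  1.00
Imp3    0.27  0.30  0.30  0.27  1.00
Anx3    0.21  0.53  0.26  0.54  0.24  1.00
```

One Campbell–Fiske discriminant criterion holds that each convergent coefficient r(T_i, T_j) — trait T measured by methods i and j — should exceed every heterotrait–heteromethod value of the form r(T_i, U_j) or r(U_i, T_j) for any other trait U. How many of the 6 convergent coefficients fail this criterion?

Each convergent coefficient versus the relevant comparison correlations:
Imp (methods 1·2): 0.35 vs {0.32, 0.34} → pass.
Imp (methods 1·3): 0.27 vs {0.21, 0.30} → fail.
Imp (methods 2·3): 0.30 vs {0.26, 0.27} → pass.
Anx (methods 1·2): 0.71 vs {0.34, 0.32} → pass.
Anx (methods 1·3): 0.53 vs {0.30, 0.21} → pass.
Anx (methods 2·3): 0.54 vs {0.27, 0.26} → pass.
1 of 6 fail.

1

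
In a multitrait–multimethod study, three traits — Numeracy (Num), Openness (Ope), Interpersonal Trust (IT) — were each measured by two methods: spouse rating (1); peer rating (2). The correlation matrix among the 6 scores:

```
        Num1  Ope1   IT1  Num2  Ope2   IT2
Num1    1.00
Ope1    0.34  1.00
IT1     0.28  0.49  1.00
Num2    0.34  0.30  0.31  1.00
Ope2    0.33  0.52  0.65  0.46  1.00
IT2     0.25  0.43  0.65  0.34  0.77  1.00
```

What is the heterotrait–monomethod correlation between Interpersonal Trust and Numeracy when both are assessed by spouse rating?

Different traits, same method: r(IT1, Num1) = 0.28.

0.28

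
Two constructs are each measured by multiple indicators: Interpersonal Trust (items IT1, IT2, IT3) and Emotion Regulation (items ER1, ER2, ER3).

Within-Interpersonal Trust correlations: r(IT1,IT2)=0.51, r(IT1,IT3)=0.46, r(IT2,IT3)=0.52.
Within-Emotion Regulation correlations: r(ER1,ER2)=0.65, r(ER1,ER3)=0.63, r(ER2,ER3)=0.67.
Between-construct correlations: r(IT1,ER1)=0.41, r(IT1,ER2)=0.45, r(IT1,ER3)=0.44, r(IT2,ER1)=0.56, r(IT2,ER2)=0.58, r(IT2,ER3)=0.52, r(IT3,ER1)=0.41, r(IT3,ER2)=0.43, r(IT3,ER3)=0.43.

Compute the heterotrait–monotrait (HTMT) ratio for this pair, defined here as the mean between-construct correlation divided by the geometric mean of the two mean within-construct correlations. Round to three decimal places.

Mean between = 4.23/9 = 0.4700.
Mean within-IT = 1.49/3 = 0.4967; mean within-ER = 1.95/3 = 0.6500.
Geometric mean = √(0.4967 × 0.6500) = 0.5682.
HTMT = 0.4700 / 0.5682 = 0.827.

0.827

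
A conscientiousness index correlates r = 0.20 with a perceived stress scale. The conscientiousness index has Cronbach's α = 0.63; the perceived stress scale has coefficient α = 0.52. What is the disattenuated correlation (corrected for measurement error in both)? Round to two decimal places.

r_true = r_obs / √(r_xx · r_yy) = 0.20 / √(0.63 × 0.52) = 0.20 / √0.3276 = 0.20 / 0.5724 ≈ 0.35.

0.35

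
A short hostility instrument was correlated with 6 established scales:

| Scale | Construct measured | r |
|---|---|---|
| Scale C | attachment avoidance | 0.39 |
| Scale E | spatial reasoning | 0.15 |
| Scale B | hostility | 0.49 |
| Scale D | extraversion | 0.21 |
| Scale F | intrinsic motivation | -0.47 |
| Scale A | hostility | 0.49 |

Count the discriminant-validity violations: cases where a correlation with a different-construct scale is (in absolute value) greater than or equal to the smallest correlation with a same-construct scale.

0

Convergent (same construct = hostility): Scale B, Scale A.
Smallest convergent = 0.49. Discriminant |r|: 0.39, 0.15, 0.21, 0.47; count ≥ 0.49 → 0.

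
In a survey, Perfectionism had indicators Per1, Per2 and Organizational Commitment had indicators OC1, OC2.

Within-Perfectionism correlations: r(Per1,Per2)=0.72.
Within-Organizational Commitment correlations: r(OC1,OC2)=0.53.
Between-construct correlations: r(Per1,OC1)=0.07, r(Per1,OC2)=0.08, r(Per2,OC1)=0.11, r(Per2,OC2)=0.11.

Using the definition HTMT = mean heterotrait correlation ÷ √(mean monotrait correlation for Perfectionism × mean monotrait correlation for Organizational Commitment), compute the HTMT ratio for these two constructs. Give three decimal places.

Mean heterotrait r = 0.37/4 = 0.0925.
Mean within-Per = 0.72/1 = 0.7200; mean within-OC = 0.53/1 = 0.5300.
Geometric mean = √(0.7200 × 0.5300) = 0.6177.
HTMT = 0.0925 / 0.6177 = 0.150.

0.150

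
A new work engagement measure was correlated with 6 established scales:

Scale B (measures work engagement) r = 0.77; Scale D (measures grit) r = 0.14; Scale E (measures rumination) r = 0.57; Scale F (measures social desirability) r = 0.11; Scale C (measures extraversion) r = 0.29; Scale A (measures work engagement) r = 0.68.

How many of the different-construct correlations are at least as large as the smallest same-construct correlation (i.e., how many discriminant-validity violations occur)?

0

Convergent (same construct = work engagement): Scale B, Scale A.
Smallest convergent = 0.68. Discriminant values: 0.14, 0.57, 0.11, 0.29; count ≥ 0.68 → 0.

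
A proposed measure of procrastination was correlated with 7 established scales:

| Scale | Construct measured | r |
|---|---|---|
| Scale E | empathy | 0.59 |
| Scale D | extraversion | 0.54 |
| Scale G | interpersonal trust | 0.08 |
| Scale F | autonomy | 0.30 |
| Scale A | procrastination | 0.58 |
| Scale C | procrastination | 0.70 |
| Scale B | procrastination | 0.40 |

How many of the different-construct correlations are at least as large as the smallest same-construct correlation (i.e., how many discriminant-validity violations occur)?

2

Convergent (same construct = procrastination): Scale A, Scale C, Scale B.
Smallest convergent = 0.40. Discriminant values: 0.59, 0.54, 0.08, 0.30; count ≥ 0.40 → 2.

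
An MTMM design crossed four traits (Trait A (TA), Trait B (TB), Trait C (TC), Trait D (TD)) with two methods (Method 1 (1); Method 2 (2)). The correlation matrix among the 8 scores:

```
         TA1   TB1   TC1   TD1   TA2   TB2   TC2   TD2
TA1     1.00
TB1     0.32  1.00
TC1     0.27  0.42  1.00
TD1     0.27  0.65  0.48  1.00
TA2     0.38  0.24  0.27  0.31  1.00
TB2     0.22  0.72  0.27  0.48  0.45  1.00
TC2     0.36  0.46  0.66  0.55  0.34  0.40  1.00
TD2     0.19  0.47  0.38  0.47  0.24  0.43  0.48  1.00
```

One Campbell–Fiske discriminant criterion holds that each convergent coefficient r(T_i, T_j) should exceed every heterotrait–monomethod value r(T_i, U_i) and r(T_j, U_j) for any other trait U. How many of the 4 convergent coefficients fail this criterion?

2

Convergent coefficients and their comparison sets:
TA (methods 1·2): 0.38 vs {0.32, 0.45, 0.27, 0.34, 0.27, 0.24} → fail.
TB (methods 1·2): 0.72 vs {0.32, 0.45, 0.42, 0.40, 0.65, 0.43} → pass.
TC (methods 1·2): 0.66 vs {0.27, 0.34, 0.42, 0.40, 0.48, 0.48} → pass.
TD (methods 1·2): 0.47 vs {0.27, 0.24, 0.65, 0.43, 0.48, 0.48} → fail.
2 of 4 fail.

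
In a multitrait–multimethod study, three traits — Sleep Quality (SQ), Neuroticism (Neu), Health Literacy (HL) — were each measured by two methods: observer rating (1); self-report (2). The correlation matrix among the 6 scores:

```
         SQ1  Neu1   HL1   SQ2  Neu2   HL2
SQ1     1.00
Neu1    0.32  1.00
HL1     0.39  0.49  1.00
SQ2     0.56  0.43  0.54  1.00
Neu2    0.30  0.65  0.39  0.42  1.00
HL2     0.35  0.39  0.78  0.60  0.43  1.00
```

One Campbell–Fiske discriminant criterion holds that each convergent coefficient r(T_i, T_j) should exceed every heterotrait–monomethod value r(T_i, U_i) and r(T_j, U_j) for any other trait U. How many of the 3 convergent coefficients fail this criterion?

1

Checking each validity diagonal entry against its comparison values:
SQ (methods 1·2): 0.56 vs {0.32, 0.42, 0.39, 0.60} → fail.
Neu (methods 1·2): 0.65 vs {0.32, 0.42, 0.49, 0.43} → pass.
HL (methods 1·2): 0.78 vs {0.39, 0.60, 0.49, 0.43} → pass.
1 of 3 fail.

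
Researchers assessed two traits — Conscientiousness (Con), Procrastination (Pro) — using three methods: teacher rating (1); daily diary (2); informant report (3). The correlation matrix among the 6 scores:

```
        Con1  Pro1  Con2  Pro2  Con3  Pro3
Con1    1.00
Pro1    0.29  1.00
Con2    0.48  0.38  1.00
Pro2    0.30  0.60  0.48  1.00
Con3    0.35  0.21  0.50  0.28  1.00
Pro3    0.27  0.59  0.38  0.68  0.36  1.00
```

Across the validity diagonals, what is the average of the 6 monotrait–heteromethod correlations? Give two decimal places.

Convergent values: 0.48, 0.35, 0.50, 0.60, 0.59, 0.68; mean = 3.20/6 = 0.53.

0.53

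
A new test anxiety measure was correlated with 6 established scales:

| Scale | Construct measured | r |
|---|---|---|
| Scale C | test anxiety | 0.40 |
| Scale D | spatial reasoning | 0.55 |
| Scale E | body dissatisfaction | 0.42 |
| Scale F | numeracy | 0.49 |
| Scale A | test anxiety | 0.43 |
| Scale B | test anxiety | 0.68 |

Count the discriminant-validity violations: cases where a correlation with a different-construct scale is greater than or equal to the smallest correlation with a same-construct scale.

3

Convergent (same construct = test anxiety): Scale C, Scale A, Scale B.
Smallest convergent = 0.40. Discriminant values: 0.55, 0.42, 0.49; count ≥ 0.40 → 3.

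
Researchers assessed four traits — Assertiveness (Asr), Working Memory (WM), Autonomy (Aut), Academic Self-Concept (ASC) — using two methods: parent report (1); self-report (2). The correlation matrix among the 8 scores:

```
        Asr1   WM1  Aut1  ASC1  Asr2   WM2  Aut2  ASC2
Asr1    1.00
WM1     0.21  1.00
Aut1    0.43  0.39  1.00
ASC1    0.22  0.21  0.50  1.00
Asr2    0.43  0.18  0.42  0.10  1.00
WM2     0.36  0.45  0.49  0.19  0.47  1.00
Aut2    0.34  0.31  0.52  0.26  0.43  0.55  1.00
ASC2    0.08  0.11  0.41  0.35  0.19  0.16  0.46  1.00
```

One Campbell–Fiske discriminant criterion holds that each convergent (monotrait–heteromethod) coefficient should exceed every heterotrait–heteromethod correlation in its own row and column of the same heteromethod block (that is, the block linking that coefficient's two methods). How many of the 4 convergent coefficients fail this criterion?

Each convergent coefficient versus the relevant comparison correlations:
Asr (methods 1·2): 0.43 vs {0.36, 0.18, 0.34, 0.42, 0.08, 0.10} → pass.
WM (methods 1·2): 0.45 vs {0.18, 0.36, 0.31, 0.49, 0.11, 0.19} → fail.
Aut (methods 1·2): 0.52 vs {0.42, 0.34, 0.49, 0.31, 0.41, 0.26} → pass.
ASC (methods 1·2): 0.35 vs {0.10, 0.08, 0.19, 0.11, 0.26, 0.41} → fail.
2 of 4 fail.

2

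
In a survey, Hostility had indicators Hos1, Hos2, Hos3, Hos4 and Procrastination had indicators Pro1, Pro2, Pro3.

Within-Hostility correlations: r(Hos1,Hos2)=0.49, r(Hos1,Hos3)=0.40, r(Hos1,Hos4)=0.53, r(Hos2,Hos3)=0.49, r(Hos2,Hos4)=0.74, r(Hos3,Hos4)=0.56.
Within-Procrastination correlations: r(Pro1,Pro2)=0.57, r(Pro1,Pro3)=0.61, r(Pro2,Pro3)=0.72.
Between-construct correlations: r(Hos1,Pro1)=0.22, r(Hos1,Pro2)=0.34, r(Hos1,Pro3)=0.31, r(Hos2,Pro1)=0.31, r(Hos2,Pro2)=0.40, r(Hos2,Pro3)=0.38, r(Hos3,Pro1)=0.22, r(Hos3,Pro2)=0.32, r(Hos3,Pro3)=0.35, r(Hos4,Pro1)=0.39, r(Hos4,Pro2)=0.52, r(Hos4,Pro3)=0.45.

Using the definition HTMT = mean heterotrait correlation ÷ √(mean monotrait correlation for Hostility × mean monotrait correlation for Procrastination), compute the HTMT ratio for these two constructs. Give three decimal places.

Mean heterotrait r = 4.21/12 = 0.3508.
Mean within-Hos = 3.21/6 = 0.5350; mean within-Pro = 1.90/3 = 0.6333.
Geometric mean = √(0.5350 × 0.6333) = 0.5821.
HTMT = 0.3508 / 0.5821 = 0.603.

0.603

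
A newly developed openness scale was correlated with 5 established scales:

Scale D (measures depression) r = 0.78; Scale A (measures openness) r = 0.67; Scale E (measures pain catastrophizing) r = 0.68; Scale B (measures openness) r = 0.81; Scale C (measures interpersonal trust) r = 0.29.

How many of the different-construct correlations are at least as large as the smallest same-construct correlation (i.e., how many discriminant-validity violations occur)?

2

Convergent (same construct = openness): Scale A, Scale B.
Smallest convergent = 0.67. Discriminant values: 0.78, 0.68, 0.29; count ≥ 0.67 → 2.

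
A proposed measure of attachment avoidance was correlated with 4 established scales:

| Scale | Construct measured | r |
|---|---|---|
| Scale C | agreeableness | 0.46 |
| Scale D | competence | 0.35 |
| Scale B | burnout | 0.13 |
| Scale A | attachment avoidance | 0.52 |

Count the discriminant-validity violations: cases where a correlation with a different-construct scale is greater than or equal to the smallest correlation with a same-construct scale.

Convergent (same construct = attachment avoidance): Scale A.
Smallest convergent = 0.52. Discriminant values: 0.46, 0.35, 0.13; count ≥ 0.52 → 0.

0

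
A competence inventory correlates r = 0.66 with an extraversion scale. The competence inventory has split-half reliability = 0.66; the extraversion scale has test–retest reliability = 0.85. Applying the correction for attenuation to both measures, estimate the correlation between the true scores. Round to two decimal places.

r_true = r_obs / √(r_xx · r_yy) = 0.66 / √(0.66 × 0.85) = 0.66 / √0.5610 = 0.66 / 0.7490 ≈ 0.88.

0.88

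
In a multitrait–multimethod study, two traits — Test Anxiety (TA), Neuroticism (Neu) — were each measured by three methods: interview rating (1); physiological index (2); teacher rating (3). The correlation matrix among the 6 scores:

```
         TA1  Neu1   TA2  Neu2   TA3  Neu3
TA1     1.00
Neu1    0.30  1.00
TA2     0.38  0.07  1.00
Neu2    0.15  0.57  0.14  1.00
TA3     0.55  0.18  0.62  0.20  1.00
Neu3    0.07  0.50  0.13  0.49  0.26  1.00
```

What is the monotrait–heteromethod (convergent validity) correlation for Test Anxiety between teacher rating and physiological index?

Same trait (TA), different methods: r(TA3, TA2) = 0.62.

0.62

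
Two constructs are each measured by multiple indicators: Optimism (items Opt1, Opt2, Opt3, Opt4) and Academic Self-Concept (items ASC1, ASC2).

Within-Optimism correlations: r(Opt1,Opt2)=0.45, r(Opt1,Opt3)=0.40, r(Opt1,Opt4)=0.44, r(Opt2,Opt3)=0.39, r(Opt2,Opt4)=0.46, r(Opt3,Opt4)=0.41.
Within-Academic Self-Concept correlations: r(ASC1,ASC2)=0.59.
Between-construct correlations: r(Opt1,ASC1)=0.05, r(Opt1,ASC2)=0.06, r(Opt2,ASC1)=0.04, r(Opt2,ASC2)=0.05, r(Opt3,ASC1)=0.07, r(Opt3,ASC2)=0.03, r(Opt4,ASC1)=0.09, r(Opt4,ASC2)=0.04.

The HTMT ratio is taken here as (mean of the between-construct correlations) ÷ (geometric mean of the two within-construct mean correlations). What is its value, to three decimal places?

Between-construct mean = 0.43/8 = 0.0538.
Mean within-Opt = 2.55/6 = 0.4250; mean within-ASC = 0.59/1 = 0.5900.
Geometric mean = √(0.4250 × 0.5900) = 0.5007.
HTMT = 0.0538 / 0.5007 = 0.107.

0.107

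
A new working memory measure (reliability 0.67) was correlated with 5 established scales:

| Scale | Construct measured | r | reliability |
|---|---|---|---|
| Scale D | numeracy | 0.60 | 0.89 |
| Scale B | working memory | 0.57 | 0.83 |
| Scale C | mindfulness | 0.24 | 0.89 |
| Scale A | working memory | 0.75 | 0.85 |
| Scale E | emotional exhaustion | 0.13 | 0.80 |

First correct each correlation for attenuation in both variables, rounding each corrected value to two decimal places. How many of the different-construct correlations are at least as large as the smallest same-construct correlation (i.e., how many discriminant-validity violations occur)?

1

Disattenuated r (r / √(r_scale · r_new)):
  Scale D (disc): 0.60 / √(0.89·0.67) = 0.78
  Scale B (conv): 0.57 / √(0.83·0.67) = 0.76
  Scale C (disc): 0.24 / √(0.89·0.67) = 0.31
  Scale A (conv): 0.75 / √(0.85·0.67) = 0.99
  Scale E (disc): 0.13 / √(0.80·0.67) = 0.18
Smallest convergent = 0.76. Discriminant values: 0.78, 0.31, 0.18; count ≥ 0.76 → 1.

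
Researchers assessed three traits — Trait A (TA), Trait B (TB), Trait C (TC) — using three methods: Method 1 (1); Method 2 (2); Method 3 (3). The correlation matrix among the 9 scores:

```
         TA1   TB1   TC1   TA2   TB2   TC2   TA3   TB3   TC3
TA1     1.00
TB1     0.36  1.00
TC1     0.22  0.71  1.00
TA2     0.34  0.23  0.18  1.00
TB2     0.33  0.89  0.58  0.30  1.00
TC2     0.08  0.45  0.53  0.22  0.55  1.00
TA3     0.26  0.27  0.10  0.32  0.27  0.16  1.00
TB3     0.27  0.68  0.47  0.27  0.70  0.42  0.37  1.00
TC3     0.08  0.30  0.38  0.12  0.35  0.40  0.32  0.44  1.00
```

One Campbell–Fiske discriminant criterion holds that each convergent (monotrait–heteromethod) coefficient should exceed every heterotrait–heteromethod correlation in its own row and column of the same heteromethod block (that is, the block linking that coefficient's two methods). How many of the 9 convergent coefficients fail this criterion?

Each convergent coefficient versus the relevant comparison correlations:
TA (methods 1·2): 0.34 vs {0.33, 0.23, 0.08, 0.18} → pass.
TA (methods 1·3): 0.26 vs {0.27, 0.27, 0.08, 0.10} → fail.
TA (methods 2·3): 0.32 vs {0.27, 0.27, 0.12, 0.16} → pass.
TB (methods 1·2): 0.89 vs {0.23, 0.33, 0.45, 0.58} → pass.
TB (methods 1·3): 0.68 vs {0.27, 0.27, 0.30, 0.47} → pass.
TB (methods 2·3): 0.70 vs {0.27, 0.27, 0.35, 0.42} → pass.
TC (methods 1·2): 0.53 vs {0.18, 0.08, 0.58, 0.45} → fail.
TC (methods 1·3): 0.38 vs {0.10, 0.08, 0.47, 0.30} → fail.
TC (methods 2·3): 0.40 vs {0.16, 0.12, 0.42, 0.35} → fail.
4 of 9 fail.

4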